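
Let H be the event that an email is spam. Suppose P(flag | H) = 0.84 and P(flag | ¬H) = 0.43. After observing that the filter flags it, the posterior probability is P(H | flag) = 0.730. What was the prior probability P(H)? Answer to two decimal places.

In odds form, posterior odds = prior odds × likelihood ratio, so prior odds = posterior odds ÷ LR.
Posterior odds = 0.730/(1−0.730) = 2.7037. LR = 0.84/0.43 = 1.9535.
Prior odds = 2.7037/1.9535 = 1.3840, so P(H) = 1.3840/(1+1.3840) ≈ 0.58.

P(H) = 0.58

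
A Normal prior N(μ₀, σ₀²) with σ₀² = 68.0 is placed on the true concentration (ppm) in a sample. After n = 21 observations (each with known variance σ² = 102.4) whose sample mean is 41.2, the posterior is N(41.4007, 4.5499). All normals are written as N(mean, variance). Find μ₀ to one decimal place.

With known observation variance, the Normal–Normal posterior has precision τ_n = τ₀ + n/σ² and mean μ_n = (τ₀μ₀ + (n/σ²)x̄)/τ_n.
Here τ₀ = 1/68.0 = 0.014706 and τ_data = 21/102.4 = 0.205078, so τ_n = 0.219784.
Rearranging for μ₀: μ₀ = (μ_n·τ_n − τ_data·x̄)/τ₀ = (41.4007·0.219784 − 0.205078·41.2) / 0.014706 = 0.649998/0.014706 ≈ 44.2.

μ₀ = 44.2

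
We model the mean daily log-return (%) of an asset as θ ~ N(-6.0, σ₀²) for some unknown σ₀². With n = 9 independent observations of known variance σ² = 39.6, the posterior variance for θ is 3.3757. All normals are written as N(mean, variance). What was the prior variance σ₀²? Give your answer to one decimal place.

σ₀² = 14.5

Posterior precision equals prior precision plus data precision: 1/σ_n² = 1/σ₀² + n/σ².
So 1/σ₀² = 1/3.3757 − 9/39.6 = 0.296235 − 0.227273 = 0.068962.
Hence σ₀² = 1/0.068962 ≈ 14.5.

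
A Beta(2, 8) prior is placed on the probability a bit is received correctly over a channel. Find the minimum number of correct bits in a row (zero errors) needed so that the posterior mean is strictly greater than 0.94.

After k correct bits and 0 errors the posterior is Beta(2+k, 8), with mean (2+k)/(2+8+k).
Set (2+k)/(10+k) > 0.94 and solve: k > (0.94·10 − 2)/(1 − 0.94) = 123.333.
The smallest integer exceeding 123.333 is 124.

k = 124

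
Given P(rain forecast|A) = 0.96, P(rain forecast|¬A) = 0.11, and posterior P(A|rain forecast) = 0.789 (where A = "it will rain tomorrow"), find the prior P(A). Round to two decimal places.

Bayes' rule in odds form gives O(A|E) = O(A)·[P(E|A)/P(E|¬A)], hence O(A) = O(A|E)/LR.
Posterior odds = 0.789/(1−0.789) = 3.7393. LR = 0.96/0.11 = 8.7273.
Prior odds = 3.7393/8.7273 = 0.4285, so P(A) = 0.4285/(1+0.4285) ≈ 0.30.

P(A) = 0.30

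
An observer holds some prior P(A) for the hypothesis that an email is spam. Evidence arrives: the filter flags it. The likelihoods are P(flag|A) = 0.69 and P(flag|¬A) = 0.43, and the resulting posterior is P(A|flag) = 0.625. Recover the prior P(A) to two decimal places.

In odds form, posterior odds = prior odds × likelihood ratio, so prior odds = posterior odds ÷ LR.
Posterior odds = 0.625/(1−0.625) = 1.6667. LR = 0.69/0.43 = 1.6047.
Prior odds = 1.6667/1.6047 = 1.0386, so P(A) = 1.0386/(1+1.0386) ≈ 0.51.

P(A) = 0.51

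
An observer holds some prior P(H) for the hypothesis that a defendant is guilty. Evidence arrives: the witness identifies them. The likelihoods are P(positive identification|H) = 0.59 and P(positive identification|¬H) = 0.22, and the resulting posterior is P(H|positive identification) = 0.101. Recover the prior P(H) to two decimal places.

In odds form, posterior odds = prior odds × likelihood ratio, so prior odds = posterior odds ÷ LR.
Posterior odds = 0.101/(1−0.101) = 0.1123. LR = 0.59/0.22 = 2.6818.
Prior odds = 0.1123/2.6818 = 0.0419, so P(H) = 0.0419/(1+0.0419) ≈ 0.04.

P(H) = 0.04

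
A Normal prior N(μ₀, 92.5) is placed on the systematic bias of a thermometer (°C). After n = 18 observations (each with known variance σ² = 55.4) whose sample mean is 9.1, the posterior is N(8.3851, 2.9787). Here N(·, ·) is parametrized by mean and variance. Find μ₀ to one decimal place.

With known observation variance, the Normal–Normal posterior has precision τ_n = τ₀ + n/σ² and mean μ_n = (τ₀μ₀ + (n/σ²)x̄)/τ_n.
Here τ₀ = 1/92.5 = 0.010811 and τ_data = 18/55.4 = 0.324910, so τ_n = 0.335721.
Rearranging for μ₀: μ₀ = (μ_n·τ_n − τ_data·x̄)/τ₀ = (8.3851·0.335721 − 0.324910·9.1) / 0.010811 = -0.141627/0.010811 ≈ -13.1.

μ₀ = -13.1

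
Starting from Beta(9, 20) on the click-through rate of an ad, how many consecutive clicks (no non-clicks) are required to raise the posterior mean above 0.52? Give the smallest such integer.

k = 13

After k clicks and 0 non-clicks the posterior is Beta(9+k, 20), with mean (9+k)/(9+20+k).
Set (9+k)/(29+k) > 0.52 and solve: k > (0.52·29 − 9)/(1 − 0.52) = 12.667.
The smallest integer exceeding 12.667 is 13.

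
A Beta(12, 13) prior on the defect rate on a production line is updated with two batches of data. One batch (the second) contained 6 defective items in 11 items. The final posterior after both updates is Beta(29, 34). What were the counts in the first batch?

11 defective items and 16 good items

Sequential conjugate updates are equivalent to a single update on the pooled data, so total successes = posterior α − prior α and total failures = posterior β − prior β.
Total across both batches: 29−12=17 defective items, 34−13=21 good items.
Subtract the second batch: 17−6=11 defective items and 21−5=16 good items.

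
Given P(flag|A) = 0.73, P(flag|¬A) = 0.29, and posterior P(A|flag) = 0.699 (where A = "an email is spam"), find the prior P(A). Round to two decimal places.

P(A) = 0.48

Bayes' rule in odds form gives O(A|E) = O(A)·[P(E|A)/P(E|¬A)], hence O(A) = O(A|E)/LR.
Posterior odds = 0.699/(1−0.699) = 2.3223. LR = 0.73/0.29 = 2.5172.
Prior odds = 2.3223/2.5172 = 0.9226, so P(A) = 0.9226/(1+0.9226) ≈ 0.48.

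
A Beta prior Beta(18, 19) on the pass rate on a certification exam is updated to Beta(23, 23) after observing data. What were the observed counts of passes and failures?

5 passes and 4 failures

Under Beta–binomial conjugacy the posterior parameters are (α+s, β+f).
So s = 23 − 18 = 5 and f = 23 − 19 = 4.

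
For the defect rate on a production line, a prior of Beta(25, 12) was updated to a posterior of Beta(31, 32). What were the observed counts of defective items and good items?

6 defective items and 20 good items

A Beta(a, b) prior with s successes and f failures in binomial data gives a Beta(a+s, b+f) posterior.
Match parameters: s=31−25=6, f=32−12=20.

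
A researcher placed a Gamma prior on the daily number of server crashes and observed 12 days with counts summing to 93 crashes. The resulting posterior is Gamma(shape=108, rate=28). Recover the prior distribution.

Gamma(shape=15, rate=16)

Gamma–Poisson conjugacy: posterior shape = α + Σxᵢ, posterior rate = β + n.
So α = 108 − 93 = 15 and β = 28 − 12 = 16.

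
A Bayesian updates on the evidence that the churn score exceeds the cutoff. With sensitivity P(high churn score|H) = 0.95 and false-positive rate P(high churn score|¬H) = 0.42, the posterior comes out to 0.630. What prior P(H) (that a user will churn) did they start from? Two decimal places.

P(H) = 0.43

In odds form, posterior odds = prior odds × likelihood ratio, so prior odds = posterior odds ÷ LR.
Posterior odds = 0.630/(1−0.630) = 1.7027. LR = 0.95/0.42 = 2.2619.
Prior odds = 1.7027/2.2619 = 0.7528, so P(H) = 0.7528/(1+0.7528) ≈ 0.43.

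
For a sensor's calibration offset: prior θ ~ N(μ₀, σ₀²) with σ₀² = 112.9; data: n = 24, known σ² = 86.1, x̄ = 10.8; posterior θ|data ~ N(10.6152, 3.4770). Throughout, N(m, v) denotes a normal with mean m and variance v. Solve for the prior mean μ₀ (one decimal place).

μ₀ = 4.8

With known observation variance, the Normal–Normal posterior has precision τ_n = τ₀ + n/σ² and mean μ_n = (τ₀μ₀ + (n/σ²)x̄)/τ_n.
Here τ₀ = 1/112.9 = 0.008857 and τ_data = 24/86.1 = 0.278746, so τ_n = 0.287603.
Rearranging for μ₀: μ₀ = (μ_n·τ_n − τ_data·x̄)/τ₀ = (10.6152·0.287603 − 0.278746·10.8) / 0.008857 = 0.042507/0.008857 ≈ 4.8.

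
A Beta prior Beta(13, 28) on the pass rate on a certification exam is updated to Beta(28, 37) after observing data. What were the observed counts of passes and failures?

Beta is conjugate to the binomial likelihood: posterior = Beta(a+s, b+f).
Match parameters: s=28−13=15, f=37−28=9.

15 passes and 9 failures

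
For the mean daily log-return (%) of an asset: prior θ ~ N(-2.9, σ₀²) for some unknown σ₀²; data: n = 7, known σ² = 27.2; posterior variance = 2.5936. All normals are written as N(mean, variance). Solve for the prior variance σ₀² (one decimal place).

σ₀² = 7.8

For the Normal–Normal model with known σ², precisions add: τ_n = τ₀ + n/σ².
So 1/σ₀² = 1/2.5936 − 7/27.2 = 0.385564 − 0.257353 = 0.128211.
Hence σ₀² = 1/0.128211 ≈ 7.8.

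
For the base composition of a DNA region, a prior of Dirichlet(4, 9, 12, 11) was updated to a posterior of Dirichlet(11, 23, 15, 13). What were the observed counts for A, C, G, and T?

counts (7, 14, 3, 2)

For a Dirichlet(α) prior with multinomial counts c, the posterior is Dirichlet(α + c) componentwise.
Counts are posterior − prior componentwise: 11−4=7, 23−9=14, 15−12=3, 13−11=2.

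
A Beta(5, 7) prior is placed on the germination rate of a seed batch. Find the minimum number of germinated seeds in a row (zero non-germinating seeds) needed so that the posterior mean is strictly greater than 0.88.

After k germinated seeds and 0 non-germinating seeds the posterior is Beta(5+k, 7), with mean (5+k)/(5+7+k).
Set (5+k)/(12+k) > 0.88 and solve: k > (0.88·12 − 5)/(1 − 0.88) = 46.333.
The smallest integer exceeding 46.333 is 47, and checking k=47: (52)/(59) = 0.8814 > 0.88.

k = 47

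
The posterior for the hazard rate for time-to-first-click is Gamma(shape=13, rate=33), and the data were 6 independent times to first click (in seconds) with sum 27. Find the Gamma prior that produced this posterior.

Gamma(shape=7, rate=6)

For an exponential likelihood with a Gamma(α, β) prior on the rate, n observations with total T give posterior Gamma(α+n, β+T).
So α = 13 − 6 = 7 and β = 33 − 27 = 6.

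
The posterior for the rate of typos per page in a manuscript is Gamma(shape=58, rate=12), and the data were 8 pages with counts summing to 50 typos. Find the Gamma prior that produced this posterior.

Gamma(shape=8, rate=4)

Gamma–Poisson conjugacy: posterior shape = α + Σxᵢ, posterior rate = β + n.
So α = 58 − 50 = 8 and β = 12 − 8 = 4.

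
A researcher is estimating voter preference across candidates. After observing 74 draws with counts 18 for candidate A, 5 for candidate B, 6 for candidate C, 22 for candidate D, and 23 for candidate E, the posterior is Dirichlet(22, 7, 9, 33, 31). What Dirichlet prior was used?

Dirichlet(4, 2, 3, 11, 8)

For a Dirichlet(α) prior with multinomial counts c, the posterior is Dirichlet(α + c) componentwise.
Subtract each count from the matching posterior parameter: 22−18=4, 7−5=2, 9−6=3, 33−22=11, 31−23=8.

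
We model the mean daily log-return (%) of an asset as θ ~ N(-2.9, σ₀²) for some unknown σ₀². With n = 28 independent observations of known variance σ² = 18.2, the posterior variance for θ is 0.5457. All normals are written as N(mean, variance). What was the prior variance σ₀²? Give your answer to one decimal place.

Posterior precision equals prior precision plus data precision: 1/σ_n² = 1/σ₀² + n/σ².
So 1/σ₀² = 1/0.5457 − 28/18.2 = 1.832509 − 1.538462 = 0.294047.
Hence σ₀² = 1/0.294047 ≈ 3.4.

σ₀² = 3.4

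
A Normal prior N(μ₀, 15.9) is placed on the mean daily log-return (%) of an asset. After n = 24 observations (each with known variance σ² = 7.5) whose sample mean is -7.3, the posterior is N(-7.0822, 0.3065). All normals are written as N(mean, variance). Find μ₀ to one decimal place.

With known observation variance, the Normal–Normal posterior has precision τ_n = τ₀ + n/σ² and mean μ_n = (τ₀μ₀ + (n/σ²)x̄)/τ_n.
Here τ₀ = 1/15.9 = 0.062893 and τ_data = 24/7.5 = 3.200000, so τ_n = 3.262893.
Rearranging for μ₀: μ₀ = (μ_n·τ_n − τ_data·x̄)/τ₀ = (-7.0822·3.262893 − 3.200000·-7.3) / 0.062893 = 0.251539/0.062893 ≈ 4.0.

μ₀ = 4.0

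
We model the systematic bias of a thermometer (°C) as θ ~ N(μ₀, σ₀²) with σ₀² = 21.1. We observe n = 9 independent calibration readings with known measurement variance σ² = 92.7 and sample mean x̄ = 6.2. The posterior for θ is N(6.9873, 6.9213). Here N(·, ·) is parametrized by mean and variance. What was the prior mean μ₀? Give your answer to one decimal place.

μ₀ = 8.6

The posterior mean is a precision-weighted average: μ_n = (τ₀μ₀ + τ_data·x̄)/(τ₀+τ_data), with τ₀=1/σ₀² and τ_data=n/σ².
Here τ₀ = 1/21.1 = 0.047393 and τ_data = 9/92.7 = 0.097087, so τ_n = 0.144480.
Rearranging for μ₀: μ₀ = (μ_n·τ_n − τ_data·x̄)/τ₀ = (6.9873·0.144480 − 0.097087·6.2) / 0.047393 = 0.407586/0.047393 ≈ 8.6.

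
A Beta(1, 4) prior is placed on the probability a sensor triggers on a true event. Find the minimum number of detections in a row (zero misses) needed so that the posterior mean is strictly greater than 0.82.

k = 18

After k detections and 0 misses the posterior is Beta(1+k, 4), with mean (1+k)/(1+4+k).
Set (1+k)/(5+k) > 0.82 and solve: k > (0.82·5 − 1)/(1 − 0.82) = 17.222.
The smallest integer exceeding 17.222 is 18.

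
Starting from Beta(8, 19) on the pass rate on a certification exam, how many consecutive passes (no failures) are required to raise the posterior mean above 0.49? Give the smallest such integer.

After k passes and 0 failures the posterior is Beta(8+k, 19), with mean (8+k)/(8+19+k).
Set (8+k)/(27+k) > 0.49 and solve: k > (0.49·27 − 8)/(1 − 0.49) = 10.255.
The smallest integer exceeding 10.255 is 11.

k = 11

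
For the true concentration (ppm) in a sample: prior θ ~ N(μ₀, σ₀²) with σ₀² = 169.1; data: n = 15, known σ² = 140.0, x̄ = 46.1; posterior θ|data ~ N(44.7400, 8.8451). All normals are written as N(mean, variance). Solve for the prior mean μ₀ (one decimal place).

μ₀ = 20.1

With known observation variance, the Normal–Normal posterior has precision τ_n = τ₀ + n/σ² and mean μ_n = (τ₀μ₀ + (n/σ²)x̄)/τ_n.
Here τ₀ = 1/169.1 = 0.005914 and τ_data = 15/140.0 = 0.107143, so τ_n = 0.113057.
Rearranging for μ₀: μ₀ = (μ_n·τ_n − τ_data·x̄)/τ₀ = (44.7400·0.113057 − 0.107143·46.1) / 0.005914 = 0.118878/0.005914 ≈ 20.1.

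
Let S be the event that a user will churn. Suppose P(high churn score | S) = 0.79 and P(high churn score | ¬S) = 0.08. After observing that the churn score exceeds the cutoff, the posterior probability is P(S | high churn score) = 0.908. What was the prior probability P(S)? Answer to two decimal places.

P(S) = 0.50

In odds form, posterior odds = prior odds × likelihood ratio, so prior odds = posterior odds ÷ LR.
Posterior odds = 0.908/(1−0.908) = 9.8696. LR = 0.79/0.08 = 9.8750.
Prior odds = 9.8696/9.8750 = 0.9995, so P(S) = 0.9995/(1+0.9995) ≈ 0.50.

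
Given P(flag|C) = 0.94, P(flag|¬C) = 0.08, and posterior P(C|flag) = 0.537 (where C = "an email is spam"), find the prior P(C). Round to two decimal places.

P(C) = 0.09

In odds form, posterior odds = prior odds × likelihood ratio, so prior odds = posterior odds ÷ LR.
Posterior odds = 0.537/(1−0.537) = 1.1598. LR = 0.94/0.08 = 11.7500.
Prior odds = 1.1598/11.7500 = 0.0987, so P(C) = 0.0987/(1+0.0987) ≈ 0.09.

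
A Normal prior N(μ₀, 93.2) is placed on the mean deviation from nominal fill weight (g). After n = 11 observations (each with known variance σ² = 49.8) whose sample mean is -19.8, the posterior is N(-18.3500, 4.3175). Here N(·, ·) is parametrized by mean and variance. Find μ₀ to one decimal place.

μ₀ = 11.5

The posterior mean is a precision-weighted average: μ_n = (τ₀μ₀ + τ_data·x̄)/(τ₀+τ_data), with τ₀=1/σ₀² and τ_data=n/σ².
Here τ₀ = 1/93.2 = 0.010730 and τ_data = 11/49.8 = 0.220884, so τ_n = 0.231614.
Rearranging for μ₀: μ₀ = (μ_n·τ_n − τ_data·x̄)/τ₀ = (-18.3500·0.231614 − 0.220884·-19.8) / 0.010730 = 0.123386/0.010730 ≈ 11.5.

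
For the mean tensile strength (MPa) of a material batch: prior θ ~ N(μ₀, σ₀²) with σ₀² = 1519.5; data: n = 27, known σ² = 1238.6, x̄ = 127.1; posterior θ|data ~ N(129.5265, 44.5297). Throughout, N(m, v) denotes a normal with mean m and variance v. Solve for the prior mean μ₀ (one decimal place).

The posterior mean is a precision-weighted average: μ_n = (τ₀μ₀ + τ_data·x̄)/(τ₀+τ_data), with τ₀=1/σ₀² and τ_data=n/σ².
Here τ₀ = 1/1519.5 = 0.000658 and τ_data = 27/1238.6 = 0.021799, so τ_n = 0.022457.
Rearranging for μ₀: μ₀ = (μ_n·τ_n − τ_data·x̄)/τ₀ = (129.5265·0.022457 − 0.021799·127.1) / 0.000658 = 0.138124/0.000658 ≈ 209.9.

μ₀ = 209.9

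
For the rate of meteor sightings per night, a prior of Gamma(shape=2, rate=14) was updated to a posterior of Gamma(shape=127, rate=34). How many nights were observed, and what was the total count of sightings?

n = 20 nights with total 125 sightings

A Gamma(α, β) prior (rate parametrization) on a Poisson rate with n observations summing to S gives posterior Gamma(α+S, β+n).
Matching: Σxᵢ = 127 − 2 = 125 and n = 34 − 14 = 20.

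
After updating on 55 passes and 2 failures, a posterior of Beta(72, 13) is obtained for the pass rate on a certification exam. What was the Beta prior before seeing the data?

Beta(17, 11)

Under Beta–binomial conjugacy the posterior parameters are (α+s, β+f).
So α = 72 − 55 = 17 and β = 13 − 2 = 11.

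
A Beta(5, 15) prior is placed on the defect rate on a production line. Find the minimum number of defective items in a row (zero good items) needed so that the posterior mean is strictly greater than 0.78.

k = 49

After k defective items and 0 good items the posterior is Beta(5+k, 15), with mean (5+k)/(5+15+k).
Set (5+k)/(20+k) > 0.78 and solve: k > (0.78·20 − 5)/(1 − 0.78) = 48.182.
The smallest integer exceeding 48.182 is 49, and checking k=49: (54)/(69) = 0.7826 > 0.78.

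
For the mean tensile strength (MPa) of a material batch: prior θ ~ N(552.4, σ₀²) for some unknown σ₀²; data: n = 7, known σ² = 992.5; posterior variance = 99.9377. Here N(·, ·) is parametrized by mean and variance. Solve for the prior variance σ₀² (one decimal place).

σ₀² = 338.6

For the Normal–Normal model with known σ², precisions add: τ_n = τ₀ + n/σ².
So 1/σ₀² = 1/99.9377 − 7/992.5 = 0.010006 − 0.007053 = 0.002953.
Hence σ₀² = 1/0.002953 ≈ 338.6.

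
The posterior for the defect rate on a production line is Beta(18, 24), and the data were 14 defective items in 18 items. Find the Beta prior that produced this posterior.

Beta(4, 20)

Beta is conjugate to the binomial likelihood: posterior = Beta(a+s, b+f).
So a = 18 − 14 = 4 and b = 24 − 4 = 20.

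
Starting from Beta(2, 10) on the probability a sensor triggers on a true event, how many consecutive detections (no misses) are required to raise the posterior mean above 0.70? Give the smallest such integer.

k = 22

After k detections and 0 misses the posterior is Beta(2+k, 10), with mean (2+k)/(2+10+k).
Set (2+k)/(12+k) > 0.70 and solve: k > (0.70·12 − 2)/(1 − 0.70) = 21.333.
The smallest integer exceeding 21.333 is 22, and checking k=22: (24)/(34) = 0.7059 > 0.70.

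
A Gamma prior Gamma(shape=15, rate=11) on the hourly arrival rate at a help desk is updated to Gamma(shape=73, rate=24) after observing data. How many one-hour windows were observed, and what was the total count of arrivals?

n = 13 one-hour windows with total 58 arrivals

Gamma–Poisson conjugacy: posterior shape = α + Σxᵢ, posterior rate = β + n.
Matching: Σxᵢ = 73 − 15 = 58 and n = 24 − 11 = 13.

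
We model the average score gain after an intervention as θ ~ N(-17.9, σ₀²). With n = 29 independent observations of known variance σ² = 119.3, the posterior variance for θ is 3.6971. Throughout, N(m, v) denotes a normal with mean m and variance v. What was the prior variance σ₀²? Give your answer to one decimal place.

σ₀² = 36.5

For the Normal–Normal model with known σ², precisions add: τ_n = τ₀ + n/σ².
So 1/σ₀² = 1/3.6971 − 29/119.3 = 0.270482 − 0.243085 = 0.027397.
Hence σ₀² = 1/0.027397 ≈ 36.5.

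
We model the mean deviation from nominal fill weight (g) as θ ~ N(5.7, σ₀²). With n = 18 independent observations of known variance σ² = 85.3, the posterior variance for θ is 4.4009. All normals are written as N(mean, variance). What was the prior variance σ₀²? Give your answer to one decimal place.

σ₀² = 61.7

For the Normal–Normal model with known σ², precisions add: τ_n = τ₀ + n/σ².
So 1/σ₀² = 1/4.4009 − 18/85.3 = 0.227226 − 0.211020 = 0.016206.
Hence σ₀² = 1/0.016206 ≈ 61.7.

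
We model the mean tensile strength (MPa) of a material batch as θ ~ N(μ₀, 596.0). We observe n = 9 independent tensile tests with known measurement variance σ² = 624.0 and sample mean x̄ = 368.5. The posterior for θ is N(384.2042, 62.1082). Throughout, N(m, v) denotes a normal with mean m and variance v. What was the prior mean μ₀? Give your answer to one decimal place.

With known observation variance, the Normal–Normal posterior has precision τ_n = τ₀ + n/σ² and mean μ_n = (τ₀μ₀ + (n/σ²)x̄)/τ_n.
Here τ₀ = 1/596.0 = 0.001678 and τ_data = 9/624.0 = 0.014423, so τ_n = 0.016101.
Rearranging for μ₀: μ₀ = (μ_n·τ_n − τ_data·x̄)/τ₀ = (384.2042·0.016101 − 0.014423·368.5) / 0.001678 = 0.871196/0.001678 ≈ 519.2.

μ₀ = 519.2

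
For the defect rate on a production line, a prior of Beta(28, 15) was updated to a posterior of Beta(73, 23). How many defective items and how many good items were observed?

45 defective items and 8 good items

Under Beta–binomial conjugacy the posterior parameters are (a+s, b+f).
So s = 73 − 28 = 45 and f = 23 − 15 = 8.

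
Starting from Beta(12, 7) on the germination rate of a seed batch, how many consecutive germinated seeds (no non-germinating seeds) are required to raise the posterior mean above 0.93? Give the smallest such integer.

k = 82

After k germinated seeds and 0 non-germinating seeds the posterior is Beta(12+k, 7), with mean (12+k)/(12+7+k).
Set (12+k)/(19+k) > 0.93 and solve: k > (0.93·19 − 12)/(1 − 0.93) = 81.000.
The smallest integer exceeding 81.000 is 82.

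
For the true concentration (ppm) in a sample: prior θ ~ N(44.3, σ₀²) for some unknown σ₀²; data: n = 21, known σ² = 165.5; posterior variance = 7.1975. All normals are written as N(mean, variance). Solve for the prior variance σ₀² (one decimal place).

σ₀² = 83.0

For the Normal–Normal model with known σ², precisions add: τ_n = τ₀ + n/σ².
So 1/σ₀² = 1/7.1975 − 21/165.5 = 0.138937 − 0.126888 = 0.012049.
Hence σ₀² = 1/0.012049 ≈ 83.0.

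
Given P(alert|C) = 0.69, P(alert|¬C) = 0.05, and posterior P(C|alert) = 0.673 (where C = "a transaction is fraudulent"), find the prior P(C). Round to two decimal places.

P(C) = 0.13

Bayes' rule in odds form gives O(C|E) = O(C)·[P(E|C)/P(E|¬C)], hence O(C) = O(C|E)/LR.
Posterior odds = 0.673/(1−0.673) = 2.0581. LR = 0.69/0.05 = 13.8000.
Prior odds = 2.0581/13.8000 = 0.1491, so P(C) = 0.1491/(1+0.1491) ≈ 0.13.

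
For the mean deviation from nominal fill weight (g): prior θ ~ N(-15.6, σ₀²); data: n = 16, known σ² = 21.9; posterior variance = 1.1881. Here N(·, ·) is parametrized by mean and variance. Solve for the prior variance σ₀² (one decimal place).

σ₀² = 9.0

For the Normal–Normal model with known σ², precisions add: τ_n = τ₀ + n/σ².
So 1/σ₀² = 1/1.1881 − 16/21.9 = 0.841680 − 0.730594 = 0.111086.
Hence σ₀² = 1/0.111086 ≈ 9.0.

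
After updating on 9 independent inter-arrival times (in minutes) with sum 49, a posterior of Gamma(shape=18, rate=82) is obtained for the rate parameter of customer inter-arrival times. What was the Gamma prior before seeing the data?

Gamma(shape=9, rate=33)

Gamma–exponential conjugacy: posterior shape = α + n, posterior rate = β + Σtᵢ.
So α = 18 − 9 = 9 and β = 82 − 49 = 33.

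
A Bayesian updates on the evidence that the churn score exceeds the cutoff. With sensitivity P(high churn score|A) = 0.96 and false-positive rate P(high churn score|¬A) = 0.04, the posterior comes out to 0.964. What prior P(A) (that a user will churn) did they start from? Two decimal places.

P(A) = 0.53

Bayes' rule in odds form gives O(A|E) = O(A)·[P(E|A)/P(E|¬A)], hence O(A) = O(A|E)/LR.
Posterior odds = 0.964/(1−0.964) = 26.7778. LR = 0.96/0.04 = 24.0000.
Prior odds = 26.7778/24.0000 = 1.1157, so P(A) = 1.1157/(1+1.1157) ≈ 0.53.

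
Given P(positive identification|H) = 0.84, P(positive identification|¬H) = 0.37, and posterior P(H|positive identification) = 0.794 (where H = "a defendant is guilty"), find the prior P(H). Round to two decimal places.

P(H) = 0.63

In odds form, posterior odds = prior odds × likelihood ratio, so prior odds = posterior odds ÷ LR.
Posterior odds = 0.794/(1−0.794) = 3.8544. LR = 0.84/0.37 = 2.2703.
Prior odds = 3.8544/2.2703 = 1.6977, so P(H) = 1.6977/(1+1.6977) ≈ 0.63.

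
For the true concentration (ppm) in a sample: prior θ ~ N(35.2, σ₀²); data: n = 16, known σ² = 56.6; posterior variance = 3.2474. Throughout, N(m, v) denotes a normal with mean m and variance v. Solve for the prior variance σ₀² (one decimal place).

Posterior precision equals prior precision plus data precision: 1/σ_n² = 1/σ₀² + n/σ².
So 1/σ₀² = 1/3.2474 − 16/56.6 = 0.307939 − 0.282686 = 0.025253.
Hence σ₀² = 1/0.025253 ≈ 39.6.

σ₀² = 39.6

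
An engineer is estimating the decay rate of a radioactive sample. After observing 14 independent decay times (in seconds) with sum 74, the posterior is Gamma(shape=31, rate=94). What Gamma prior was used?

For an exponential likelihood with a Gamma(α, β) prior on the rate, n observations with total T give posterior Gamma(α+n, β+T).
So α = 31 − 14 = 17 and β = 94 − 74 = 20.

Gamma(shape=17, rate=20)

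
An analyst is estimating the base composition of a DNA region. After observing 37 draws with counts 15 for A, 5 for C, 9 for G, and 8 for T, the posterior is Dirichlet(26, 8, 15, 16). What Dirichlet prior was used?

Dirichlet(11, 3, 6, 8)

For a Dirichlet(α) prior with multinomial counts c, the posterior is Dirichlet(α + c) componentwise.
Subtract each count from the matching posterior parameter: 26−15=11, 8−5=3, 15−9=6, 16−8=8.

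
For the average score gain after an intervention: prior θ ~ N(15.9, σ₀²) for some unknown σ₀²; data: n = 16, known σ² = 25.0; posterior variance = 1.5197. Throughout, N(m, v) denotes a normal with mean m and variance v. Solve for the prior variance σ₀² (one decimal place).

For the Normal–Normal model with known σ², precisions add: τ_n = τ₀ + n/σ².
So 1/σ₀² = 1/1.5197 − 16/25.0 = 0.658025 − 0.640000 = 0.018025.
Hence σ₀² = 1/0.018025 ≈ 55.5.

σ₀² = 55.5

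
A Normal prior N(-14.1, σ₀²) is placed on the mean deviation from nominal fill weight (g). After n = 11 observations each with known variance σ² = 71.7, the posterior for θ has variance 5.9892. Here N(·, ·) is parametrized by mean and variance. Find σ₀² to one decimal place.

Posterior precision equals prior precision plus data precision: 1/σ_n² = 1/σ₀² + n/σ².
So 1/σ₀² = 1/5.9892 − 11/71.7 = 0.166967 − 0.153417 = 0.013550.
Hence σ₀² = 1/0.013550 ≈ 73.8.

σ₀² = 73.8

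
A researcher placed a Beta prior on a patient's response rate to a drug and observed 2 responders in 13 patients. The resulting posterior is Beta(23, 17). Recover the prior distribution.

Beta(21, 6)

A Beta(α, β) prior with s successes and f failures in binomial data gives a Beta(α+s, β+f) posterior.
Subtract the data counts: 23−2=21, 17−11=6.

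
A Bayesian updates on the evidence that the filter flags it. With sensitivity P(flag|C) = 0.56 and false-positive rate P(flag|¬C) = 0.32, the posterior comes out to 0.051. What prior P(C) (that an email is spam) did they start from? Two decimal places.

P(C) = 0.03

In odds form, posterior odds = prior odds × likelihood ratio, so prior odds = posterior odds ÷ LR.
Posterior odds = 0.051/(1−0.051) = 0.0537. LR = 0.56/0.32 = 1.7500.
Prior odds = 0.0537/1.7500 = 0.0307, so P(C) = 0.0307/(1+0.0307) ≈ 0.03.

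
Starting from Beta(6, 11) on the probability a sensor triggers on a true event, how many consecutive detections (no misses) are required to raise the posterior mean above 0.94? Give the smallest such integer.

After k detections and 0 misses the posterior is Beta(6+k, 11), with mean (6+k)/(6+11+k).
Set (6+k)/(17+k) > 0.94 and solve: k > (0.94·17 − 6)/(1 − 0.94) = 166.333.
The smallest integer exceeding 166.333 is 167, and checking k=167: (173)/(184) = 0.9402 > 0.94.

k = 167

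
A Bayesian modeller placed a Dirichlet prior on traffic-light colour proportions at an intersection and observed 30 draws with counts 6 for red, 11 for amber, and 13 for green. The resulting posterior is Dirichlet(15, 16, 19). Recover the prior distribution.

Dirichlet(9, 5, 6)

For a Dirichlet(α) prior with multinomial counts c, the posterior is Dirichlet(α + c) componentwise.
Subtract each count from the matching posterior parameter: 15−6=9, 16−11=5, 19−13=6.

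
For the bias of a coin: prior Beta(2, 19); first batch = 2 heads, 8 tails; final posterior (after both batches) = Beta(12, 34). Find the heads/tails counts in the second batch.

Sequential conjugate updates are equivalent to a single update on the pooled data, so total successes = posterior α − prior α and total failures = posterior β − prior β.
Total across both batches: 12−2=10 heads, 34−19=15 tails.
Subtract the first batch: 10−2=8 heads and 15−8=7 tails.

8 heads and 7 tails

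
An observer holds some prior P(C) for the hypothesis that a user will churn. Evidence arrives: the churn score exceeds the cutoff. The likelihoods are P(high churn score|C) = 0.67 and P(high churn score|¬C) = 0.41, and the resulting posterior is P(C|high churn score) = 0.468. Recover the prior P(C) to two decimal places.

In odds form, posterior odds = prior odds × likelihood ratio, so prior odds = posterior odds ÷ LR.
Posterior odds = 0.468/(1−0.468) = 0.8797. LR = 0.67/0.41 = 1.6341.
Prior odds = 0.8797/1.6341 = 0.5383, so P(C) = 0.5383/(1+0.5383) ≈ 0.35.

P(C) = 0.35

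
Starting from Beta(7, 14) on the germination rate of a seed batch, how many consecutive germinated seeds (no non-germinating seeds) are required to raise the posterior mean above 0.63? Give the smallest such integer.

After k germinated seeds and 0 non-germinating seeds the posterior is Beta(7+k, 14), with mean (7+k)/(7+14+k).
Set (7+k)/(21+k) > 0.63 and solve: k > (0.63·21 − 7)/(1 − 0.63) = 16.838.
The smallest integer exceeding 16.838 is 17, and checking k=17: (24)/(38) = 0.6316 > 0.63.

k = 17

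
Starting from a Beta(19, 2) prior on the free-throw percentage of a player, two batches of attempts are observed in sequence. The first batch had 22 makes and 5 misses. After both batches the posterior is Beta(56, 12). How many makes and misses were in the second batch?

15 makes and 5 misses

Sequential conjugate updates are equivalent to a single update on the pooled data, so total successes = posterior α − prior α and total failures = posterior β − prior β.
Total across both batches: 56−19=37 makes, 12−2=10 misses.
Subtract the first batch: 37−22=15 makes and 10−5=5 misses.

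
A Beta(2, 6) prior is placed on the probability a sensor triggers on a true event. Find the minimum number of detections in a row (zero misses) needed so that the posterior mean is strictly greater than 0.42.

k = 3

After k detections and 0 misses the posterior is Beta(2+k, 6), with mean (2+k)/(2+6+k).
Set (2+k)/(8+k) > 0.42 and solve: k > (0.42·8 − 2)/(1 − 0.42) = 2.345.
The smallest integer exceeding 2.345 is 3, and checking k=3: (5)/(11) = 0.4545 > 0.42.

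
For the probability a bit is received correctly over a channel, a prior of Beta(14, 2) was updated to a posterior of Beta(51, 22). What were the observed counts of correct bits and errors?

Beta is conjugate to the binomial likelihood: posterior = Beta(a+s, b+f).
So s = 51 − 14 = 37 and f = 22 − 2 = 20.

37 correct bits and 20 errors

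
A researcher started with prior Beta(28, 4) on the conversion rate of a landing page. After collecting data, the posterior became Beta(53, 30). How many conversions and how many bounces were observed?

25 conversions and 26 bounces

Under Beta–binomial conjugacy the posterior parameters are (α+s, β+f).
Match parameters: s=53−28=25, f=30−4=26.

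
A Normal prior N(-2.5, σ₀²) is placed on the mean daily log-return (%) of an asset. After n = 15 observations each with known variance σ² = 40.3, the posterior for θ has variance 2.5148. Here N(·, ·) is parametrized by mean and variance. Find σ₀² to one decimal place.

Posterior precision equals prior precision plus data precision: 1/σ_n² = 1/σ₀² + n/σ².
So 1/σ₀² = 1/2.5148 − 15/40.3 = 0.397646 − 0.372208 = 0.025438.
Hence σ₀² = 1/0.025438 ≈ 39.3.

σ₀² = 39.3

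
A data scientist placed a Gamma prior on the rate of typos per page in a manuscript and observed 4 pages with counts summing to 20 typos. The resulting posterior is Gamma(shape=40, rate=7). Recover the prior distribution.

Gamma–Poisson conjugacy: posterior shape = α + Σxᵢ, posterior rate = β + n.
So α = 40 − 20 = 20 and β = 7 − 4 = 3.

Gamma(shape=20, rate=3)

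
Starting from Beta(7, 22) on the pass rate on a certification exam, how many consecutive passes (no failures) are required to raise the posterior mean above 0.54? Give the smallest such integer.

k = 19

After k passes and 0 failures the posterior is Beta(7+k, 22), with mean (7+k)/(7+22+k).
Set (7+k)/(29+k) > 0.54 and solve: k > (0.54·29 − 7)/(1 − 0.54) = 18.826.
The smallest integer exceeding 18.826 is 19.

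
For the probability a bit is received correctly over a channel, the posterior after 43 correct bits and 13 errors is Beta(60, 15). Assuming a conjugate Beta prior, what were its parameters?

Beta(17, 2)

Beta is conjugate to the binomial likelihood: posterior = Beta(α+s, β+f).
So α = 60 − 43 = 17 and β = 15 − 13 = 2.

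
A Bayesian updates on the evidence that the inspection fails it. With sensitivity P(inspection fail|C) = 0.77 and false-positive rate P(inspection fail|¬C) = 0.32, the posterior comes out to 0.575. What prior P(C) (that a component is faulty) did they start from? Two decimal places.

P(C) = 0.36

In odds form, posterior odds = prior odds × likelihood ratio, so prior odds = posterior odds ÷ LR.
Posterior odds = 0.575/(1−0.575) = 1.3529. LR = 0.77/0.32 = 2.4062.
Prior odds = 1.3529/2.4062 = 0.5623, so P(C) = 0.5623/(1+0.5623) ≈ 0.36.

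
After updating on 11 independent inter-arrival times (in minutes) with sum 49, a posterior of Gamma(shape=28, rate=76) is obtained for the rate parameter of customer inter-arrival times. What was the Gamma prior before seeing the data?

Gamma(shape=17, rate=27)

For an exponential likelihood with a Gamma(α, β) prior on the rate, n observations with total T give posterior Gamma(α+n, β+T).
So α = 28 − 11 = 17 and β = 76 − 49 = 27.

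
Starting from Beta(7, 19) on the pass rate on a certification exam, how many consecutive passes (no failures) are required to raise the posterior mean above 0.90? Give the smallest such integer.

k = 165

After k passes and 0 failures the posterior is Beta(7+k, 19), with mean (7+k)/(7+19+k).
Set (7+k)/(26+k) > 0.90 and solve: k > (0.90·26 − 7)/(1 − 0.90) = 164.000.
The smallest integer exceeding 164.000 is 165, and checking k=165: (172)/(191) = 0.9005 > 0.90.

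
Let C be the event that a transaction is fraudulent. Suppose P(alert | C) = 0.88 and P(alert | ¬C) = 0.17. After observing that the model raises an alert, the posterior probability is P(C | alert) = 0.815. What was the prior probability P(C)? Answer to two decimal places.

P(C) = 0.46

Bayes' rule in odds form gives O(C|E) = O(C)·[P(E|C)/P(E|¬C)], hence O(C) = O(C|E)/LR.
Posterior odds = 0.815/(1−0.815) = 4.4054. LR = 0.88/0.17 = 5.1765.
Prior odds = 4.4054/5.1765 = 0.8510, so P(C) = 0.8510/(1+0.8510) ≈ 0.46.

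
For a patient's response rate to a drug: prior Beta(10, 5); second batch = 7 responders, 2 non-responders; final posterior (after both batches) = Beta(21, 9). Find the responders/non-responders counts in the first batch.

Sequential conjugate updates are equivalent to a single update on the pooled data, so total successes = posterior α − prior α and total failures = posterior β − prior β.
Total across both batches: 21−10=11 responders, 9−5=4 non-responders.
Subtract the second batch: 11−7=4 responders and 4−2=2 non-responders.

4 responders and 2 non-responders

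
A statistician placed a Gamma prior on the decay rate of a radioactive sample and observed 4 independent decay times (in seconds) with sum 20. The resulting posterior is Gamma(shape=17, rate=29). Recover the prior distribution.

For an exponential likelihood with a Gamma(α, β) prior on the rate, n observations with total T give posterior Gamma(α+n, β+T).
So α = 17 − 4 = 13 and β = 29 − 20 = 9.

Gamma(shape=13, rate=9)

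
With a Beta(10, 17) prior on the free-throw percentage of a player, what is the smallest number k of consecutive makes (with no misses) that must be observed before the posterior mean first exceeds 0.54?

After k makes and 0 misses the posterior is Beta(10+k, 17), with mean (10+k)/(10+17+k).
Set (10+k)/(27+k) > 0.54 and solve: k > (0.54·27 − 10)/(1 − 0.54) = 9.957.
The smallest integer exceeding 9.957 is 10, and checking k=10: (20)/(37) = 0.5405 > 0.54.

k = 10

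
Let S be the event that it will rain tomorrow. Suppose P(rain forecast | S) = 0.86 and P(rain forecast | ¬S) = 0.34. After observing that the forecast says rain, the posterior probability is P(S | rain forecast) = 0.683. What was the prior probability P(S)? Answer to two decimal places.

P(S) = 0.46

Bayes' rule in odds form gives O(S|E) = O(S)·[P(E|S)/P(E|¬S)], hence O(S) = O(S|E)/LR.
Posterior odds = 0.683/(1−0.683) = 2.1546. LR = 0.86/0.34 = 2.5294.
Prior odds = 2.1546/2.5294 = 0.8518, so P(S) = 0.8518/(1+0.8518) ≈ 0.46.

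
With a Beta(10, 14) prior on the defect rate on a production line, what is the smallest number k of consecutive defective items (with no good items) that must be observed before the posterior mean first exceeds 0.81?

k = 50

After k defective items and 0 good items the posterior is Beta(10+k, 14), with mean (10+k)/(10+14+k).
Set (10+k)/(24+k) > 0.81 and solve: k > (0.81·24 − 10)/(1 − 0.81) = 49.684.
The smallest integer exceeding 49.684 is 50, and checking k=50: (60)/(74) = 0.8108 > 0.81.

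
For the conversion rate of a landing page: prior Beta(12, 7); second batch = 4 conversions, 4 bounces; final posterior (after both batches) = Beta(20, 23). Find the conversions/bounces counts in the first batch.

Because Beta–binomial updating is additive in the counts, the combined data contributed (α_post−α_prior, β_post−β_prior) successes and failures.
Total across both batches: 20−12=8 conversions, 23−7=16 bounces.
Subtract the second batch: 8−4=4 conversions and 16−4=12 bounces.

4 conversions and 12 bounces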